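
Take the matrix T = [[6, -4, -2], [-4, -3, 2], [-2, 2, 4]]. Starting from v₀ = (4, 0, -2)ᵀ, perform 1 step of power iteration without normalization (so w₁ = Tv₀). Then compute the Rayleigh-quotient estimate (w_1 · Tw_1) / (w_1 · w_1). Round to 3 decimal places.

8.389

w1 = Tv₀ = (6·4 + (-4)·0 + (-2)·(-2); (-4)·4 + (-3)·0 + 2·(-2); (-2)·4 + 2·0 + 4·(-2)) = (28, -20, -16)
Tw1 = (280, -84, -160)
w1·Tw1 = 28·280 + (-20)·(-84) + (-16)·(-160) = 12080; w1·w1 = 28·28 + (-20)·(-20) + (-16)·(-16) = 1440
λ ≈ 12080/1440 = 8.389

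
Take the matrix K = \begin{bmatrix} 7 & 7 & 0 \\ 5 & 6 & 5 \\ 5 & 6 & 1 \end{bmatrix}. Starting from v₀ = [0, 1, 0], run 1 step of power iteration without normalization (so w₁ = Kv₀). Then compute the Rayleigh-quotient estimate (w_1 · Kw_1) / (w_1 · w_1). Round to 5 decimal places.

w1 = Kv₀ = (7·0 + 7·1 + 0·0; 5·0 + 6·1 + 5·0; 5·0 + 6·1 + 1·0) = (7, 6, 6)
Kw1 = (91, 101, 77)
w1·Kw1 = 7·91 + 6·101 + 6·77 = 1705; w1·w1 = 7·7 + 6·6 + 6·6 = 121
λ ≈ 1705/121 = 14.09091

14.09091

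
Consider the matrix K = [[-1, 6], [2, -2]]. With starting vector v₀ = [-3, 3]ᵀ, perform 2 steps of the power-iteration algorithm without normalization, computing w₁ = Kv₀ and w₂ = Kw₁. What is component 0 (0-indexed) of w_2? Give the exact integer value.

-93

w1 = Kv₀ = ((-1)·(-3) + 6·3; 2·(-3) + (-2)·3) = (21, -12)
w2 = Kw1 = ((-1)·21 + 6·(-12); 2·21 + (-2)·(-12)) = (-93, 66)
The requested component of w2 is -93.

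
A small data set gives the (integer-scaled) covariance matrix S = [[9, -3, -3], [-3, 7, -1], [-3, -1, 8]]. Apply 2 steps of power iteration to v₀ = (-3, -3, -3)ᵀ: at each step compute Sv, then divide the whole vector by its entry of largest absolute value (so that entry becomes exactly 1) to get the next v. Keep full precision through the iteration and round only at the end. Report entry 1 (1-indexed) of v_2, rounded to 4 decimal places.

0.3000

Sv0 = (-9.00000, -9.00000, -12.00000); divide by -12.00000 → v1 = (0.75000, 0.75000, 1.00000)
Sv1 = (1.50000, 2.00000, 5.00000); divide by 5.00000 → v2 = (0.30000, 0.40000, 1.00000)
Requested entry of v2: -18/-60 = 0.3000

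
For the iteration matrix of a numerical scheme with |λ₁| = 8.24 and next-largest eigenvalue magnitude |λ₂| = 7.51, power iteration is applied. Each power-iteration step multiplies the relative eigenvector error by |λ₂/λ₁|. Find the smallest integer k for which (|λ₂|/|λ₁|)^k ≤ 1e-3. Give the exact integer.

75

|λ₂/λ₁| = 7.51/8.24 = 0.91141
Need k ≥ ln(1e-3) / ln(0.91141) = -6.9078 / -0.0928 ≈ 74.465
Smallest integer k satisfying the bound: 75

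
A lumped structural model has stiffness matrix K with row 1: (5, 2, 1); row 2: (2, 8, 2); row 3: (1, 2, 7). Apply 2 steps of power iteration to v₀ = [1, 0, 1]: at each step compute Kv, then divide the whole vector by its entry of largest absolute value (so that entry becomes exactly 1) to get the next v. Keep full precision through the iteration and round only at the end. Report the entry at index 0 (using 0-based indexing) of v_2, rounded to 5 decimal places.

0.65714

Kv0 = (6.000000, 4.000000, 8.000000); divide by 8.000000 → v1 = (0.750000, 0.500000, 1.000000)
Kv1 = (5.750000, 7.500000, 8.750000); divide by 8.750000 → v2 = (0.657143, 0.857143, 1.000000)
Requested entry of v2: 46/70 = 0.65714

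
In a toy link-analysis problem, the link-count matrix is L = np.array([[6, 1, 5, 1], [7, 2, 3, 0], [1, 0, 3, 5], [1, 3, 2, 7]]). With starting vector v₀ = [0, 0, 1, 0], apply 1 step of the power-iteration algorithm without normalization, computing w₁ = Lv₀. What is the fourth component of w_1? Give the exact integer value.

w1 = Lv₀ = (6·0 + 1·0 + 5·1 + 1·0; 7·0 + 2·0 + 3·1 + 0·0; 1·0 + 0·0 + 3·1 + 5·0; 1·0 + 3·0 + 2·1 + 7·0) = (5, 3, 3, 2)
The requested component of w1 is 2.

2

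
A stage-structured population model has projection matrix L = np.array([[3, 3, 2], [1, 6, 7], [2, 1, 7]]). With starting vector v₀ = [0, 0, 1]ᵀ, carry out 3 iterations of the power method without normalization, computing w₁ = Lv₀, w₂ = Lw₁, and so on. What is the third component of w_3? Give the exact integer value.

w1 = Lv₀ = (3·0 + 3·0 + 2·1; 1·0 + 6·0 + 7·1; 2·0 + 1·0 + 7·1) = (2, 7, 7)
w2 = Lw1 = (3·2 + 3·7 + 2·7; 1·2 + 6·7 + 7·7; 2·2 + 1·7 + 7·7) = (41, 93, 60)
w3 = Lw2 = (522, 1019, 595)
The requested component of w3 is 595.

595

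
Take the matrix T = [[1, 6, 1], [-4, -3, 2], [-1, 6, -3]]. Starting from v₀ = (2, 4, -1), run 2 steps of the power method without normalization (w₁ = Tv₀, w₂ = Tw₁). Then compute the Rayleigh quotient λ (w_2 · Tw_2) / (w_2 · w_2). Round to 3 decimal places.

w1 = Tv₀ = (1·2 + 6·4 + 1·(-1); (-4)·2 + (-3)·4 + 2·(-1); (-1)·2 + 6·4 + (-3)·(-1)) = (25, -22, 25)
w2 = Tw1 = (1·25 + 6·(-22) + 1·25; (-4)·25 + (-3)·(-22) + 2·25; (-1)·25 + 6·(-22) + (-3)·25) = (-82, 16, -232)
Tw2 = (-218, -184, 874)
w2·Tw2 = (-82)·(-218) + 16·(-184) + (-232)·874 = -187836; w2·w2 = (-82)·(-82) + 16·16 + (-232)·(-232) = 60804
λ ≈ -187836/60804 = -3.089

λ ≈ -3.089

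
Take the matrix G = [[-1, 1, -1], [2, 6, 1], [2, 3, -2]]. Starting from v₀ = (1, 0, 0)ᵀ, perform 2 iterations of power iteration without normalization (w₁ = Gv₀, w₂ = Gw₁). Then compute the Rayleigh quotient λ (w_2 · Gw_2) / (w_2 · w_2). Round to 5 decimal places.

w1 = Gv₀ = ((-1)·1 + 1·0 + (-1)·0; 2·1 + 6·0 + 1·0; 2·1 + 3·0 + (-2)·0) = (-1, 2, 2)
w2 = Gw1 = ((-1)·(-1) + 1·2 + (-1)·2; 2·(-1) + 6·2 + 1·2; 2·(-1) + 3·2 + (-2)·2) = (1, 12, 0)
Gw2 = (11, 74, 38)
w2·Gw2 = 1·11 + 12·74 + 0·38 = 899; w2·w2 = 1·1 + 12·12 + 0·0 = 145
λ ≈ 899/145 = 6.20000

λ ≈ 6.20000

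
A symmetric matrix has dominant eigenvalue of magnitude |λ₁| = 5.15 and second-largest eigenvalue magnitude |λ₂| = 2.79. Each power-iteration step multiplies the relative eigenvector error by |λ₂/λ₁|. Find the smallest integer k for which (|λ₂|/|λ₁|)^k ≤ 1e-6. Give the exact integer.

23

|λ₂/λ₁| = 2.79/5.15 = 0.54175
Need k ≥ ln(1e-6) / ln(0.54175) = -13.8155 / -0.6130 ≈ 22.539
Smallest integer k satisfying the bound: 23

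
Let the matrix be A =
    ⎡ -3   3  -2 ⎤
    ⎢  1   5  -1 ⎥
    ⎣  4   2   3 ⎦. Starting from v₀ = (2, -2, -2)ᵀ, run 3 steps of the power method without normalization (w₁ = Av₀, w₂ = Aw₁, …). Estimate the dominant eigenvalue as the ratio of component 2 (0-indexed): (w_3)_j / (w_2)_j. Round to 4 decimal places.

w1 = Av₀ = ((-3)·2 + 3·(-2) + (-2)·(-2); 1·2 + 5·(-2) + (-1)·(-2); 4·2 + 2·(-2) + 3·(-2)) = (-8, -6, -2)
w2 = Aw1 = ((-3)·(-8) + 3·(-6) + (-2)·(-2); 1·(-8) + 5·(-6) + (-1)·(-2); 4·(-8) + 2·(-6) + 3·(-2)) = (10, -36, -50)
w3 = Aw2 = (-38, -120, -182)
Ratio at component: -182 / -50 = 3.6400

λ ≈ 3.6400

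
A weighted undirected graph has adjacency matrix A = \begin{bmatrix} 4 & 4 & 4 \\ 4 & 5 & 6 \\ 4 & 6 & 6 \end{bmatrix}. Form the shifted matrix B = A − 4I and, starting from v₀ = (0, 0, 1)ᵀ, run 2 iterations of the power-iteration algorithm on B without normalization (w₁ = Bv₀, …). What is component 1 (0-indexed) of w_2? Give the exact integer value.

B = A − 4I has rows (0, 4, 4); (4, 1, 6); (4, 6, 2)
w1 = Bv₀ = (4, 6, 2)
w2 = Bw1 = (32, 34, 56)
Requested component of w2: 34

34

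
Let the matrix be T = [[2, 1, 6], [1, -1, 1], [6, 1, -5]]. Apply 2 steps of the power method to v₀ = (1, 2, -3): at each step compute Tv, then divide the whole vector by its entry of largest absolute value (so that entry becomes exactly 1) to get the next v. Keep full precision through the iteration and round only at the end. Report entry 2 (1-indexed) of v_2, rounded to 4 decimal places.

-0.0640

Tv0 = (-14.00000, -4.00000, 23.00000); divide by 23.00000 → v1 = (-0.60870, -0.17391, 1.00000)
Tv1 = (4.60870, 0.56522, -8.82609); divide by -8.82609 → v2 = (-0.52217, -0.06404, 1.00000)
Requested entry of v2: 13/-203 = -0.0640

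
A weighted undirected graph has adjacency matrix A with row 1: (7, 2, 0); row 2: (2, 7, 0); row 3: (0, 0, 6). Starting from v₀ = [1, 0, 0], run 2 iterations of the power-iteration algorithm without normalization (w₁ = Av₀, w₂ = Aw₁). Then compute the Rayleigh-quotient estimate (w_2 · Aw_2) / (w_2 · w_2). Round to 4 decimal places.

w1 = Av₀ = (7·1 + 2·0 + 0·0; 2·1 + 7·0 + 0·0; 0·1 + 0·0 + 6·0) = (7, 2, 0)
w2 = Aw1 = (7·7 + 2·2 + 0·0; 2·7 + 7·2 + 0·0; 0·7 + 0·2 + 6·0) = (53, 28, 0)
Aw2 = (427, 302, 0)
w2·Aw2 = 53·427 + 28·302 + 0·0 = 31087; w2·w2 = 53·53 + 28·28 + 0·0 = 3593
λ ≈ 31087/3593 = 8.6521

λ ≈ 8.6521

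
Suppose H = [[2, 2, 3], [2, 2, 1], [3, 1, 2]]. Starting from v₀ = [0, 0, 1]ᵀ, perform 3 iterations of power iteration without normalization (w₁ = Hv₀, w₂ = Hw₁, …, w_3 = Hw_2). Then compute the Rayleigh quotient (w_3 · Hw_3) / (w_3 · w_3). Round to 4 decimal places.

w1 = Hv₀ = (2·0 + 2·0 + 3·1; 2·0 + 2·0 + 1·1; 3·0 + 1·0 + 2·1) = (3, 1, 2)
w2 = Hw1 = (2·3 + 2·1 + 3·2; 2·3 + 2·1 + 1·2; 3·3 + 1·1 + 2·2) = (14, 10, 14)
w3 = Hw2 = (90, 62, 80)
Hw3 = (544, 384, 492)
w3·Hw3 = 90·544 + 62·384 + 80·492 = 112128; w3·w3 = 90·90 + 62·62 + 80·80 = 18344
λ ≈ 112128/18344 = 6.1125

λ ≈ 6.1125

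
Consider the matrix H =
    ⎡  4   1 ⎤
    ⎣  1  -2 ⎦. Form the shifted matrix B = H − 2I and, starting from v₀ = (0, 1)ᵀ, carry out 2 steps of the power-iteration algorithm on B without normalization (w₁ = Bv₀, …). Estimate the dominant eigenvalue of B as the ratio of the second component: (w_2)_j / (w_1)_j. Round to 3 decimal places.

B = H − 2I has rows (2, 1); (1, -4)
w1 = Bv₀ = (2·0 + 1·1; 1·0 + (-4)·1) = (1, -4)
w2 = Bw1 = (2·1 + 1·(-4); 1·1 + (-4)·(-4)) = (-2, 17)
Ratio: 17/-4 = -4.250

μ ≈ -4.250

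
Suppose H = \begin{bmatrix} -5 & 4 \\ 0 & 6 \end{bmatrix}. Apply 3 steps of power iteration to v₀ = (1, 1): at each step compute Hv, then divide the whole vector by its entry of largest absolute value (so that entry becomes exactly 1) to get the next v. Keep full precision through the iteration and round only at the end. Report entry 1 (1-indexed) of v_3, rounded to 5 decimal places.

-0.00463

Hv0 = (-1.000000, 6.000000); divide by 6.000000 → v1 = (-0.166667, 1.000000)
Hv1 = (4.833333, 6.000000); divide by 6.000000 → v2 = (0.805556, 1.000000)
Hv2 = (-0.027778, 6.000000); divide by 6.000000 → v3 = (-0.004630, 1.000000)
Requested entry of v3: -1/216 = -0.00463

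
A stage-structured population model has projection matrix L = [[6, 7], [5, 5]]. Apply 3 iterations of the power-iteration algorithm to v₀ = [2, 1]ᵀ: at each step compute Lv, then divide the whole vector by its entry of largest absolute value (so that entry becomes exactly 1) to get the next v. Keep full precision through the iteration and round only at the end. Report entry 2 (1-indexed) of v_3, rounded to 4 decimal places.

Lv0 = (19.00000, 15.00000); divide by 19.00000 → v1 = (1.00000, 0.78947)
Lv1 = (11.52632, 8.94737); divide by 11.52632 → v2 = (1.00000, 0.77626)
Lv2 = (11.43379, 8.88128); divide by 11.43379 → v3 = (1.00000, 0.77676)
Requested entry of v3: 1945/2504 = 0.7768

0.7768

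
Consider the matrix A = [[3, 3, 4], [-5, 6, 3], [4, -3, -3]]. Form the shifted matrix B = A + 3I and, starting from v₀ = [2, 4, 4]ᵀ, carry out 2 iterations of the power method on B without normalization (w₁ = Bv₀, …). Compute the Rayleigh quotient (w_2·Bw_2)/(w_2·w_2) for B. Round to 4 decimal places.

6.5591

B = A + 3I has rows (6, 3, 4); (-5, 9, 3); (4, -3, 0)
w1 = Bv₀ = (40, 38, -4)
w2 = Bw1 = (338, 130, 46)
Bw2 = (2602, -382, 962)
w2·Bw2 = 874068; w2·w2 = 133260; μ ≈ 874068/133260 = 6.5591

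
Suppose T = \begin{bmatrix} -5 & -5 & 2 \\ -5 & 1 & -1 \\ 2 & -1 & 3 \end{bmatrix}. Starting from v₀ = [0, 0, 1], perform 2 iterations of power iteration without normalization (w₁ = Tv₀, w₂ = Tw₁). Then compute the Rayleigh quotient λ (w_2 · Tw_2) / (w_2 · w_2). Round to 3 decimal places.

w1 = Tv₀ = ((-5)·0 + (-5)·0 + 2·1; (-5)·0 + 1·0 + (-1)·1; 2·0 + (-1)·0 + 3·1) = (2, -1, 3)
w2 = Tw1 = ((-5)·2 + (-5)·(-1) + 2·3; (-5)·2 + 1·(-1) + (-1)·3; 2·2 + (-1)·(-1) + 3·3) = (1, -14, 14)
Tw2 = (93, -33, 58)
w2·Tw2 = 1·93 + (-14)·(-33) + 14·58 = 1367; w2·w2 = 1·1 + (-14)·(-14) + 14·14 = 393
λ ≈ 1367/393 = 3.478

λ ≈ 3.478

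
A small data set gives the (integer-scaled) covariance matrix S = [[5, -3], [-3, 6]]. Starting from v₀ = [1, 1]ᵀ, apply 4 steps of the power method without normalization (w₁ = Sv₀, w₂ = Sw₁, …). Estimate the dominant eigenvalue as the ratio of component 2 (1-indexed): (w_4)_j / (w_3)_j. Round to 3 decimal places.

w1 = Sv₀ = (5·1 + (-3)·1; (-3)·1 + 6·1) = (2, 3)
w2 = Sw1 = (5·2 + (-3)·3; (-3)·2 + 6·3) = (1, 12)
w3 = Sw2 = (-31, 69)
w4 = Sw3 = (-362, 507)
Ratio at component: 507 / 69 = 7.348

λ ≈ 7.348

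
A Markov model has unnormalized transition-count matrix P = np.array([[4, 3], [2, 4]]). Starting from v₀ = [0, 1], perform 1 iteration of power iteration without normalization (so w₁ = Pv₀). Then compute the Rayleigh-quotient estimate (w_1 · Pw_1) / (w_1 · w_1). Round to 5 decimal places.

w1 = Pv₀ = (4·0 + 3·1; 2·0 + 4·1) = (3, 4)
Pw1 = (24, 22)
w1·Pw1 = 3·24 + 4·22 = 160; w1·w1 = 3·3 + 4·4 = 25
λ ≈ 160/25 = 6.40000

6.40000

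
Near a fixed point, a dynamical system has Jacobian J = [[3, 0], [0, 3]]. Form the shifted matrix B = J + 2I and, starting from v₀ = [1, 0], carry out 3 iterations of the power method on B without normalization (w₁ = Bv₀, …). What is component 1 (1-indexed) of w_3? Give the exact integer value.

125

B = J + 2I has rows (5, 0); (0, 5)
w1 = Bv₀ = (5, 0)
w2 = Bw1 = (25, 0)
w3 = Bw2 = (125, 0)
Requested component of w3: 125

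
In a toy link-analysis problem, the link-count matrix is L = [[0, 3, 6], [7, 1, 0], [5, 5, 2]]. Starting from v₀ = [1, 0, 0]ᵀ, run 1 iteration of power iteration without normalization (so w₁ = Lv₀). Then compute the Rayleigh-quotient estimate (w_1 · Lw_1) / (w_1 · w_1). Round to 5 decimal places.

3.70270

w1 = Lv₀ = (0·1 + 3·0 + 6·0; 7·1 + 1·0 + 0·0; 5·1 + 5·0 + 2·0) = (0, 7, 5)
Lw1 = (51, 7, 45)
w1·Lw1 = 0·51 + 7·7 + 5·45 = 274; w1·w1 = 0·0 + 7·7 + 5·5 = 74
λ ≈ 274/74 = 3.70270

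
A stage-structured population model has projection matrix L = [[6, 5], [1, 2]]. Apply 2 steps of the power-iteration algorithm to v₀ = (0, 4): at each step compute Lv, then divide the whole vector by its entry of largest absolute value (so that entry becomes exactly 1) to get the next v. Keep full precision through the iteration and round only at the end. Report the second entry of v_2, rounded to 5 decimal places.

Lv0 = (20.000000, 8.000000); divide by 20.000000 → v1 = (1.000000, 0.400000)
Lv1 = (8.000000, 1.800000); divide by 8.000000 → v2 = (1.000000, 0.225000)
Requested entry of v2: 36/160 = 0.22500

0.22500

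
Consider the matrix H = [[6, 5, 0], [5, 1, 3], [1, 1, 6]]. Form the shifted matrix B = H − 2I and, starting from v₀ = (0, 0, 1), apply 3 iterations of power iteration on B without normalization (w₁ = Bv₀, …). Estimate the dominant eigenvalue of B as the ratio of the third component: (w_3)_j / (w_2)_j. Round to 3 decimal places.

B = H − 2I has rows (4, 5, 0); (5, -1, 3); (1, 1, 4)
w1 = Bv₀ = (0, 3, 4)
w2 = Bw1 = (15, 9, 19)
w3 = Bw2 = (105, 123, 100)
Ratio: 100/19 = 5.263

5.263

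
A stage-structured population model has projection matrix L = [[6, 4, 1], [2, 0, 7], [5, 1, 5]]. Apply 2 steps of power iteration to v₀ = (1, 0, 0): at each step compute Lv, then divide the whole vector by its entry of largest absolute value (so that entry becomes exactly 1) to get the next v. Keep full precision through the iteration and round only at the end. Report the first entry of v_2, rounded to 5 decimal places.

Lv0 = (6.000000, 2.000000, 5.000000); divide by 6.000000 → v1 = (1.000000, 0.333333, 0.833333)
Lv1 = (8.166667, 7.833333, 9.500000); divide by 9.500000 → v2 = (0.859649, 0.824561, 1.000000)
Requested entry of v2: 49/57 = 0.85965

0.85965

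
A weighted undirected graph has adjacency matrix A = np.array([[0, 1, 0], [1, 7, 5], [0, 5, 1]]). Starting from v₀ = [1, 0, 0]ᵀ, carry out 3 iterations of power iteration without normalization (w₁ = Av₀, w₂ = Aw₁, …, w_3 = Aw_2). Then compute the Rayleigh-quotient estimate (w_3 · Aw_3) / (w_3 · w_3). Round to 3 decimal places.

w1 = Av₀ = (0, 1, 0)
w2 = Aw1 = (1, 7, 5)
w3 = Aw2 = (7, 75, 40)
Aw3 = (75, 732, 415)
w3·Aw3 = 7·75 + 75·732 + 40·415 = 72025; w3·w3 = 7·7 + 75·75 + 40·40 = 7274
λ ≈ 72025/7274 = 9.902

λ ≈ 9.902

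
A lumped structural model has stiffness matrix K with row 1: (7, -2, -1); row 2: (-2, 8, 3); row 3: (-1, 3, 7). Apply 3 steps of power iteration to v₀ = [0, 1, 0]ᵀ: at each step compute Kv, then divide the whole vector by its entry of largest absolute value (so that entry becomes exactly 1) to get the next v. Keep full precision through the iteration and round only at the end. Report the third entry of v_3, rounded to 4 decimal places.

Kv0 = (-2.00000, 8.00000, 3.00000); divide by 8.00000 → v1 = (-0.25000, 1.00000, 0.37500)
Kv1 = (-4.12500, 9.62500, 5.87500); divide by 9.62500 → v2 = (-0.42857, 1.00000, 0.61039)
Kv2 = (-5.61039, 10.68831, 7.70130); divide by 10.68831 → v3 = (-0.52491, 1.00000, 0.72053)
Requested entry of v3: 593/823 = 0.7205

0.7205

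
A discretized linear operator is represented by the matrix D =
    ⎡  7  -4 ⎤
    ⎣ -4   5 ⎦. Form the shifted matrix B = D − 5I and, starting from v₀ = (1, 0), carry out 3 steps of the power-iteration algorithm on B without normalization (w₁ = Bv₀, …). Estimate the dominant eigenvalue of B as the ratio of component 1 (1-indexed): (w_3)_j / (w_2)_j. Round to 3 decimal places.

B = D − 5I has rows (2, -4); (-4, 0)
w1 = Bv₀ = (2, -4)
w2 = Bw1 = (20, -8)
w3 = Bw2 = (72, -80)
Ratio: 72/20 = 3.600

3.600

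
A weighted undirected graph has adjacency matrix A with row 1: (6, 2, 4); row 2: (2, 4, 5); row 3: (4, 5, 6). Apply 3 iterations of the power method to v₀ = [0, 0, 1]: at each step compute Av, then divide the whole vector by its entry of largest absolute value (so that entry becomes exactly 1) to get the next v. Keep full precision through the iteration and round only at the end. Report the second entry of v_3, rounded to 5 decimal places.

Av0 = (4.000000, 5.000000, 6.000000); divide by 6.000000 → v1 = (0.666667, 0.833333, 1.000000)
Av1 = (9.666667, 9.666667, 12.833333); divide by 12.833333 → v2 = (0.753247, 0.753247, 1.000000)
Av2 = (10.025974, 9.519481, 12.779221); divide by 12.779221 → v3 = (0.784553, 0.744919, 1.000000)
Requested entry of v3: 733/984 = 0.74492

0.74492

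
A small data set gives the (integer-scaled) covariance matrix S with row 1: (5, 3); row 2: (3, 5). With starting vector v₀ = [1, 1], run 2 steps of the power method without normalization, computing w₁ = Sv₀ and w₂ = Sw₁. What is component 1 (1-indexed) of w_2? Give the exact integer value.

64

w1 = Sv₀ = (5·1 + 3·1; 3·1 + 5·1) = (8, 8)
w2 = Sw1 = (5·8 + 3·8; 3·8 + 5·8) = (64, 64)
The requested component of w2 is 64.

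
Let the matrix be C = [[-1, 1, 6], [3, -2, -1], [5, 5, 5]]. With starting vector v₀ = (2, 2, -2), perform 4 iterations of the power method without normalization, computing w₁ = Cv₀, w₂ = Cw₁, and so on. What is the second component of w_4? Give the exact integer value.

w1 = Cv₀ = (-12, 4, 10)
w2 = Cw1 = (76, -54, 10)
w3 = Cw2 = (-70, 326, 160)
w4 = Cw3 = (1356, -1022, 2080)
The requested component of w4 is -1022.

-1022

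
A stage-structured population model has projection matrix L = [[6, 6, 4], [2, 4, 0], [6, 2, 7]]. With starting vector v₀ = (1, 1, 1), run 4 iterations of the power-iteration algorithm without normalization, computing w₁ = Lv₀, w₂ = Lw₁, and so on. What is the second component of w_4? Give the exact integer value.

7112

w1 = Lv₀ = (16, 6, 15)
w2 = Lw1 = (192, 56, 213)
w3 = Lw2 = (2340, 608, 2755)
w4 = Lw3 = (28708, 7112, 34541)
The requested component of w4 is 7112.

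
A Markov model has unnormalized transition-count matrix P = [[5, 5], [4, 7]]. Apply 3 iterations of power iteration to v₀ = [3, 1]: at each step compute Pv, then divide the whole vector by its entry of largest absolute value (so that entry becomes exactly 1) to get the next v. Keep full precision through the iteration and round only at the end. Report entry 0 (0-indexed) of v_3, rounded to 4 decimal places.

0.8983

Pv0 = (20.00000, 19.00000); divide by 20.00000 → v1 = (1.00000, 0.95000)
Pv1 = (9.75000, 10.65000); divide by 10.65000 → v2 = (0.91549, 1.00000)
Pv2 = (9.57746, 10.66197); divide by 10.66197 → v3 = (0.89828, 1.00000)
Requested entry of v3: 2040/2271 = 0.8983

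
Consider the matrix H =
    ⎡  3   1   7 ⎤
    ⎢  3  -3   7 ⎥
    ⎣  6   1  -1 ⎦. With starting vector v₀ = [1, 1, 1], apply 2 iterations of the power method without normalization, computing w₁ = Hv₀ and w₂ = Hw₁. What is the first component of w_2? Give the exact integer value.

82

w1 = Hv₀ = (3·1 + 1·1 + 7·1; 3·1 + (-3)·1 + 7·1; 6·1 + 1·1 + (-1)·1) = (11, 7, 6)
w2 = Hw1 = (3·11 + 1·7 + 7·6; 3·11 + (-3)·7 + 7·6; 6·11 + 1·7 + (-1)·6) = (82, 54, 67)
The requested component of w2 is 82.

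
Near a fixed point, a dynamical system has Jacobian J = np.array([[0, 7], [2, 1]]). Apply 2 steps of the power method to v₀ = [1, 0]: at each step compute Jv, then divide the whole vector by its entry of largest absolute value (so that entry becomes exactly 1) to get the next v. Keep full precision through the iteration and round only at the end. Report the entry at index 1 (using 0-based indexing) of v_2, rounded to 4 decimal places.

0.1429

Jv0 = (0.00000, 2.00000); divide by 2.00000 → v1 = (0.00000, 1.00000)
Jv1 = (7.00000, 1.00000); divide by 7.00000 → v2 = (1.00000, 0.14286)
Requested entry of v2: 2/14 = 0.1429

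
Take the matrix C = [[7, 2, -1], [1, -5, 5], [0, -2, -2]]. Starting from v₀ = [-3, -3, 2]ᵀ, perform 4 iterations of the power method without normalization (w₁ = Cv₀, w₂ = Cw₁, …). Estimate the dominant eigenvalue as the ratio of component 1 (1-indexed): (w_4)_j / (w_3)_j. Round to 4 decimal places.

λ ≈ 6.8998

w1 = Cv₀ = (-29, 22, 2)
w2 = Cw1 = (-161, -129, -48)
w3 = Cw2 = (-1337, 244, 354)
w4 = Cw3 = (-9225, -787, -1196)
Ratio at component: -9225 / -1337 = 6.8998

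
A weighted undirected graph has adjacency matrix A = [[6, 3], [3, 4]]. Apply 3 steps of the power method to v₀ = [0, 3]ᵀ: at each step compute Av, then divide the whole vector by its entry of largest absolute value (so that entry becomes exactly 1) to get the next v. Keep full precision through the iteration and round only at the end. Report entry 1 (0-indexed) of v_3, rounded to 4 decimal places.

0.7451

Av0 = (9.00000, 12.00000); divide by 12.00000 → v1 = (0.75000, 1.00000)
Av1 = (7.50000, 6.25000); divide by 7.50000 → v2 = (1.00000, 0.83333)
Av2 = (8.50000, 6.33333); divide by 8.50000 → v3 = (1.00000, 0.74510)
Requested entry of v3: 570/765 = 0.7451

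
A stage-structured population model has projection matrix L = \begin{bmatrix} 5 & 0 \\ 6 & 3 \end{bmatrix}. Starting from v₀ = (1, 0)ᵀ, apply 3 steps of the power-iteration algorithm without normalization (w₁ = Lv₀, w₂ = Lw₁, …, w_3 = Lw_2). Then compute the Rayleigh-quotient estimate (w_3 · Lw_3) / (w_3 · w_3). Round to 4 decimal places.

w1 = Lv₀ = (5·1 + 0·0; 6·1 + 3·0) = (5, 6)
w2 = Lw1 = (5·5 + 0·6; 6·5 + 3·6) = (25, 48)
w3 = Lw2 = (125, 294)
Lw3 = (625, 1632)
w3·Lw3 = 125·625 + 294·1632 = 557933; w3·w3 = 125·125 + 294·294 = 102061
λ ≈ 557933/102061 = 5.4667

λ ≈ 5.4667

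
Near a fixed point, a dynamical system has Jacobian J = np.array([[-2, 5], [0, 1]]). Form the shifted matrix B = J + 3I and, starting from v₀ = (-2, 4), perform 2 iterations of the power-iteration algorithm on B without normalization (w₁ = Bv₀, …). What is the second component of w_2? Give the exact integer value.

B = J + 3I has rows (1, 5); (0, 4)
w1 = Bv₀ = (18, 16)
w2 = Bw1 = (98, 64)
Requested component of w2: 64

64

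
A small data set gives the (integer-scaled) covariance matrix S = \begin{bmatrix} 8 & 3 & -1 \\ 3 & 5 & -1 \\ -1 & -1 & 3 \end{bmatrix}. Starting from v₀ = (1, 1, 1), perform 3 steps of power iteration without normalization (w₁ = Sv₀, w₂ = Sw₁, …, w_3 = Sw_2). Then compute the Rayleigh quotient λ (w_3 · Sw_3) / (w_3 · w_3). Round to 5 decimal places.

w1 = Sv₀ = (10, 7, 1)
w2 = Sw1 = (100, 64, -14)
w3 = Sw2 = (1006, 634, -206)
Sw3 = (10156, 6394, -2258)
w3·Sw3 = 1006·10156 + 634·6394 + (-206)·(-2258) = 14735880; w3·w3 = 1006·1006 + 634·634 + (-206)·(-206) = 1456428
λ ≈ 14735880/1456428 = 10.11782

10.11782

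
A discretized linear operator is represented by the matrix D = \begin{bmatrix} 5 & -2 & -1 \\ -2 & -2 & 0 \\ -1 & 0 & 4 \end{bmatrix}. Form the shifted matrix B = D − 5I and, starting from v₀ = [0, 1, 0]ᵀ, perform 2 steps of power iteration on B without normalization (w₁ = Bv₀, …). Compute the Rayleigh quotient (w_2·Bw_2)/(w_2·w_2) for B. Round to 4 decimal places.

μ ≈ -7.5410

B = D − 5I has rows (0, -2, -1); (-2, -7, 0); (-1, 0, -1)
w1 = Bv₀ = (-2, -7, 0)
w2 = Bw1 = (14, 53, 2)
Bw2 = (-108, -399, -16)
w2·Bw2 = -22691; w2·w2 = 3009; μ ≈ -22691/3009 = -7.5410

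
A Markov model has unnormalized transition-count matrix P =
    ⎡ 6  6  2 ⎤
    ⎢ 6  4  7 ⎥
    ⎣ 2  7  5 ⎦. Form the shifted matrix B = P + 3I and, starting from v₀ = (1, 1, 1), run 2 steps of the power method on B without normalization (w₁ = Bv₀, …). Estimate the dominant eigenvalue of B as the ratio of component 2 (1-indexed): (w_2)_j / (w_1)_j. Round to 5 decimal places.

μ ≈ 18.05000

B = P + 3I has rows (9, 6, 2); (6, 7, 7); (2, 7, 8)
w1 = Bv₀ = (9·1 + 6·1 + 2·1; 6·1 + 7·1 + 7·1; 2·1 + 7·1 + 8·1) = (17, 20, 17)
w2 = Bw1 = (9·17 + 6·20 + 2·17; 6·17 + 7·20 + 7·17; 2·17 + 7·20 + 8·17) = (307, 361, 310)
Ratio: 361/20 = 18.05000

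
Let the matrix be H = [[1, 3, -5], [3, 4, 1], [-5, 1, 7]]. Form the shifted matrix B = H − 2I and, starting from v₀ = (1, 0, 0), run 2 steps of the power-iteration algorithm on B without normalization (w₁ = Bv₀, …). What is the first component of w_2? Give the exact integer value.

B = H − 2I has rows (-1, 3, -5); (3, 2, 1); (-5, 1, 5)
w1 = Bv₀ = (-1, 3, -5)
w2 = Bw1 = (35, -2, -17)
Requested component of w2: 35

35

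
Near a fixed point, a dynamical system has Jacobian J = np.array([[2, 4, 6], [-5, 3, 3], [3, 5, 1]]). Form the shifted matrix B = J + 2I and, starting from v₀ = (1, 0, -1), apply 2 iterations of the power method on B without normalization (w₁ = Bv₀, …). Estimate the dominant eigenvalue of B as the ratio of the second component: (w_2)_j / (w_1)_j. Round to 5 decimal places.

3.75000

B = J + 2I has rows (4, 4, 6); (-5, 5, 3); (3, 5, 3)
w1 = Bv₀ = (4·1 + 4·0 + 6·(-1); (-5)·1 + 5·0 + 3·(-1); 3·1 + 5·0 + 3·(-1)) = (-2, -8, 0)
w2 = Bw1 = (4·(-2) + 4·(-8) + 6·0; (-5)·(-2) + 5·(-8) + 3·0; 3·(-2) + 5·(-8) + 3·0) = (-40, -30, -46)
Ratio: -30/-8 = 3.75000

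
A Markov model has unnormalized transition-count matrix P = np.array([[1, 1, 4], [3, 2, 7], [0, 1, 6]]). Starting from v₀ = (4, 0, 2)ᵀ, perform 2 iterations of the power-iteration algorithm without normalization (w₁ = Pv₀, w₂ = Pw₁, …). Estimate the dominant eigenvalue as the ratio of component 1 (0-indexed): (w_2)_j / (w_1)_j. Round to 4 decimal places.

6.6154

w1 = Pv₀ = (12, 26, 12)
w2 = Pw1 = (86, 172, 98)
Ratio at component: 172 / 26 = 6.6154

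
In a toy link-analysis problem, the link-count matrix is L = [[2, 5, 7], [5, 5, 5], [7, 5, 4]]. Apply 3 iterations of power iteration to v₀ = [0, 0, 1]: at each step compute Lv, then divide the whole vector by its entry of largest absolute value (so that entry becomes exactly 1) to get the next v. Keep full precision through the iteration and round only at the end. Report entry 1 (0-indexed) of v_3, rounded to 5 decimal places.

Lv0 = (7.000000, 5.000000, 4.000000); divide by 7.000000 → v1 = (1.000000, 0.714286, 0.571429)
Lv1 = (9.571429, 11.428571, 12.857143); divide by 12.857143 → v2 = (0.744444, 0.888889, 1.000000)
Lv2 = (12.933333, 13.166667, 13.655556); divide by 13.655556 → v3 = (0.947111, 0.964199, 1.000000)
Requested entry of v3: 1185/1229 = 0.96420

0.96420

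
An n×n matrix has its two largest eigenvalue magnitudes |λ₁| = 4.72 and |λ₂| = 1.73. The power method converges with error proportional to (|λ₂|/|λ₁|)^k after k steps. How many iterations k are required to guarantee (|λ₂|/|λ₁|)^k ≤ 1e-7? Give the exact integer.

17

|λ₂/λ₁| = 1.73/4.72 = 0.36653
Need k ≥ ln(1e-7) / ln(0.36653) = -16.1181 / -1.0037 ≈ 16.059
Smallest integer k satisfying the bound: 17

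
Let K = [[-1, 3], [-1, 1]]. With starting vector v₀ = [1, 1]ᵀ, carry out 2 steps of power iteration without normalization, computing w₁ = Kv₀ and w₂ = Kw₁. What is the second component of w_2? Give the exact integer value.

w1 = Kv₀ = (2, 0)
w2 = Kw1 = (-2, -2)
The requested component of w2 is -2.

-2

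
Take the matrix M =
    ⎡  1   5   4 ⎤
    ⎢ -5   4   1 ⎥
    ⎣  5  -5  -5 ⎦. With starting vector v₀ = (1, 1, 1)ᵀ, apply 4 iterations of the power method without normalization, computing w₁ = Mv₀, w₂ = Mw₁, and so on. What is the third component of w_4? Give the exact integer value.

1300

w1 = Mv₀ = (1·1 + 5·1 + 4·1; (-5)·1 + 4·1 + 1·1; 5·1 + (-5)·1 + (-5)·1) = (10, 0, -5)
w2 = Mw1 = (1·10 + 5·0 + 4·(-5); (-5)·10 + 4·0 + 1·(-5); 5·10 + (-5)·0 + (-5)·(-5)) = (-10, -55, 75)
w3 = Mw2 = (15, -95, -150)
w4 = Mw3 = (-1060, -605, 1300)
The requested component of w4 is 1300.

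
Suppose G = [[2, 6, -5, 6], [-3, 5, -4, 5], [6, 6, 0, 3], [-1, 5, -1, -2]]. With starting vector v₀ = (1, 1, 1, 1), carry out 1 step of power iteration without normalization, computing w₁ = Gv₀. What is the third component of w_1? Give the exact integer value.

15

w1 = Gv₀ = (2·1 + 6·1 + (-5)·1 + 6·1; (-3)·1 + 5·1 + (-4)·1 + 5·1; 6·1 + 6·1 + 0·1 + 3·1; (-1)·1 + 5·1 + (-1)·1 + (-2)·1) = (9, 3, 15, 1)
The requested component of w1 is 15.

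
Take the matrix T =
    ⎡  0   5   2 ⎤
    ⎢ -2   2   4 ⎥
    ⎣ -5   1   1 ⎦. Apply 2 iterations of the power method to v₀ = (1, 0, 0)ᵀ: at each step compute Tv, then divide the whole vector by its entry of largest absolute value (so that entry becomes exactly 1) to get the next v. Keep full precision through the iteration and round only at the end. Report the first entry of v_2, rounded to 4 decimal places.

Tv0 = (0.00000, -2.00000, -5.00000); divide by -5.00000 → v1 = (0.00000, 0.40000, 1.00000)
Tv1 = (4.00000, 4.80000, 1.40000); divide by 4.80000 → v2 = (0.83333, 1.00000, 0.29167)
Requested entry of v2: -20/-24 = 0.8333

0.8333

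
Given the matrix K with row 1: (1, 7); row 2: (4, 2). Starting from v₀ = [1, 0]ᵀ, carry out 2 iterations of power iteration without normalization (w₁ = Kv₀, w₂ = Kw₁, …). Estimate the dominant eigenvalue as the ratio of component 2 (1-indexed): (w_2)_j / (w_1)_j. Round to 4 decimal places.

3.0000

w1 = Kv₀ = (1, 4)
w2 = Kw1 = (29, 12)
Ratio at component: 12 / 4 = 3.0000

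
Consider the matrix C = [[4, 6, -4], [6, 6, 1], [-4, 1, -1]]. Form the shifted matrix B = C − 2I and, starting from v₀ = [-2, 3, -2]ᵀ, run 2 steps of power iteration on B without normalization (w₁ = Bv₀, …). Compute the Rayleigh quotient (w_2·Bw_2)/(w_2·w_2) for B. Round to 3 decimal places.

μ ≈ -2.894

B = C − 2I has rows (2, 6, -4); (6, 4, 1); (-4, 1, -3)
w1 = Bv₀ = (2·(-2) + 6·3 + (-4)·(-2); 6·(-2) + 4·3 + 1·(-2); (-4)·(-2) + 1·3 + (-3)·(-2)) = (22, -2, 17)
w2 = Bw1 = (2·22 + 6·(-2) + (-4)·17; 6·22 + 4·(-2) + 1·17; (-4)·22 + 1·(-2) + (-3)·17) = (-36, 141, -141)
Bw2 = (1338, 207, 708)
w2·Bw2 = -118809; w2·w2 = 41058; μ ≈ -118809/41058 = -2.894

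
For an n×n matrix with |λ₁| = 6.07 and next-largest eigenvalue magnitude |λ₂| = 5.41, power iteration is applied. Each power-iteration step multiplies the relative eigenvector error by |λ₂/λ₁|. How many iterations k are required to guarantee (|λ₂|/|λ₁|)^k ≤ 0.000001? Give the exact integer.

|λ₂/λ₁| = 5.41/6.07 = 0.89127
Need k ≥ ln(0.000001) / ln(0.89127) = -13.8155 / -0.1151 ≈ 120.021
Smallest integer k satisfying the bound: 121

121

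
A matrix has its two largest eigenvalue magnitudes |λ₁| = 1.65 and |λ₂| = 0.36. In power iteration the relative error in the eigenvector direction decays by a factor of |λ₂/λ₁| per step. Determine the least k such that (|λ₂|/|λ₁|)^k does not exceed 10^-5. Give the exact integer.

|λ₂/λ₁| = 0.36/1.65 = 0.21818
Need k ≥ ln(10^-5) / ln(0.21818) = -11.5129 / -1.5224 ≈ 7.562
Smallest integer k satisfying the bound: 8

8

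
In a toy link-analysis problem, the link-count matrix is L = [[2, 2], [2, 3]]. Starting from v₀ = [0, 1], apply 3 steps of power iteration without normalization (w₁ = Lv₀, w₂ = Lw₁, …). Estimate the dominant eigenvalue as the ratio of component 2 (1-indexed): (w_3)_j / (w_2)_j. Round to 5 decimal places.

λ ≈ 4.53846

w1 = Lv₀ = (2·0 + 2·1; 2·0 + 3·1) = (2, 3)
w2 = Lw1 = (2·2 + 2·3; 2·2 + 3·3) = (10, 13)
w3 = Lw2 = (46, 59)
Ratio at component: 59 / 13 = 4.53846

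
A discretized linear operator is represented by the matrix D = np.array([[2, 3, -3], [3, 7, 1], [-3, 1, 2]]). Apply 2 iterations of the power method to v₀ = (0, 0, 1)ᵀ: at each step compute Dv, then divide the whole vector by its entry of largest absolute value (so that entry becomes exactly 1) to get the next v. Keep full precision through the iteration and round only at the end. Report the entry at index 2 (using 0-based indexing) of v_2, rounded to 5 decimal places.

Dv0 = (-3.000000, 1.000000, 2.000000); divide by -3.000000 → v1 = (1.000000, -0.333333, -0.666667)
Dv1 = (3.000000, 0.000000, -4.666667); divide by -4.666667 → v2 = (-0.642857, 0.000000, 1.000000)
Requested entry of v2: 14/14 = 1.00000

1.00000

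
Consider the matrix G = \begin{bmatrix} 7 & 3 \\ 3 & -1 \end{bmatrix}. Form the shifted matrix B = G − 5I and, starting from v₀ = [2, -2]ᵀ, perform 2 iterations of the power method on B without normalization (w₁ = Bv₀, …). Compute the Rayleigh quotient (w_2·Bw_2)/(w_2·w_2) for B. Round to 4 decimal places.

B = G − 5I has rows (2, 3); (3, -6)
w1 = Bv₀ = (2·2 + 3·(-2); 3·2 + (-6)·(-2)) = (-2, 18)
w2 = Bw1 = (2·(-2) + 3·18; 3·(-2) + (-6)·18) = (50, -114)
Bw2 = (-242, 834)
w2·Bw2 = -107176; w2·w2 = 15496; μ ≈ -107176/15496 = -6.9164

-6.9164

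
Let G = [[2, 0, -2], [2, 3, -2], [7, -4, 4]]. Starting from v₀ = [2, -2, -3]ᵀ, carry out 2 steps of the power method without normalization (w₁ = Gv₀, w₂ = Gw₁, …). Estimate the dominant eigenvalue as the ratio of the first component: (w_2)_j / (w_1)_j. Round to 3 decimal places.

λ ≈ 0.000

w1 = Gv₀ = (2·2 + 0·(-2) + (-2)·(-3); 2·2 + 3·(-2) + (-2)·(-3); 7·2 + (-4)·(-2) + 4·(-3)) = (10, 4, 10)
w2 = Gw1 = (2·10 + 0·4 + (-2)·10; 2·10 + 3·4 + (-2)·10; 7·10 + (-4)·4 + 4·10) = (0, 12, 94)
Ratio at component: 0 / 10 = 0.000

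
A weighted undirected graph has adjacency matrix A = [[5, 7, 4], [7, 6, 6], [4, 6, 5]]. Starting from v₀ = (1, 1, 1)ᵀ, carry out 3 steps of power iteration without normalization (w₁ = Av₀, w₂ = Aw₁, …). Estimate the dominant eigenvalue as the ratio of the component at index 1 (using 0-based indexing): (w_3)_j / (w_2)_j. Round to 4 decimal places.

16.8513

w1 = Av₀ = (16, 19, 15)
w2 = Aw1 = (273, 316, 253)
w3 = Aw2 = (4589, 5325, 4253)
Ratio at component: 5325 / 316 = 16.8513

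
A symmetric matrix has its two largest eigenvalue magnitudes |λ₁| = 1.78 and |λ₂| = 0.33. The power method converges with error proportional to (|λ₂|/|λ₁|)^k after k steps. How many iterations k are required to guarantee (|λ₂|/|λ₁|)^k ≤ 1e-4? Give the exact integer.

6

|λ₂/λ₁| = 0.33/1.78 = 0.18539
Need k ≥ ln(1e-4) / ln(0.18539) = -9.2103 / -1.6853 ≈ 5.465
Smallest integer k satisfying the bound: 6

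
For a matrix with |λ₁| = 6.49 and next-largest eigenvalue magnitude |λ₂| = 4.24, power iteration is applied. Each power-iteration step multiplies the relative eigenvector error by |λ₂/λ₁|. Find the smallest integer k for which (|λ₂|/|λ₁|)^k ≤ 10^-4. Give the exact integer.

|λ₂/λ₁| = 4.24/6.49 = 0.65331
Need k ≥ ln(10^-4) / ln(0.65331) = -9.2103 / -0.4257 ≈ 21.636
Smallest integer k satisfying the bound: 22

22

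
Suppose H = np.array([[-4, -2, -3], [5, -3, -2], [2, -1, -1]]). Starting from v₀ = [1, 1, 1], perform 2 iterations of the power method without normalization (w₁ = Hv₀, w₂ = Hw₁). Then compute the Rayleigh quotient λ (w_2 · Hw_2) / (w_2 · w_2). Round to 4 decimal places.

w1 = Hv₀ = ((-4)·1 + (-2)·1 + (-3)·1; 5·1 + (-3)·1 + (-2)·1; 2·1 + (-1)·1 + (-1)·1) = (-9, 0, 0)
w2 = Hw1 = ((-4)·(-9) + (-2)·0 + (-3)·0; 5·(-9) + (-3)·0 + (-2)·0; 2·(-9) + (-1)·0 + (-1)·0) = (36, -45, -18)
Hw2 = (0, 351, 135)
w2·Hw2 = 36·0 + (-45)·351 + (-18)·135 = -18225; w2·w2 = 36·36 + (-45)·(-45) + (-18)·(-18) = 3645
λ ≈ -18225/3645 = -5.0000

-5.0000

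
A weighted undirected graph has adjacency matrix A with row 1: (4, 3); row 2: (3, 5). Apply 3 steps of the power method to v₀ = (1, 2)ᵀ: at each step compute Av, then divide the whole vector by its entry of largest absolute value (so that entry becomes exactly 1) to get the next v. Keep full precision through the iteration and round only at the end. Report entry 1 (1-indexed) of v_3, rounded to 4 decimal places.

Av0 = (10.00000, 13.00000); divide by 13.00000 → v1 = (0.76923, 1.00000)
Av1 = (6.07692, 7.30769); divide by 7.30769 → v2 = (0.83158, 1.00000)
Av2 = (6.32632, 7.49474); divide by 7.49474 → v3 = (0.84410, 1.00000)
Requested entry of v3: 601/712 = 0.8441

0.8441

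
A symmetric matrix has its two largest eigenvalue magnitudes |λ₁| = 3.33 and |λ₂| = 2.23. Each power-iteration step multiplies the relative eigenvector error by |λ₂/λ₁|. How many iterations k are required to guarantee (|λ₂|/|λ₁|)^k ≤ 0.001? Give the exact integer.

|λ₂/λ₁| = 2.23/3.33 = 0.66967
Need k ≥ ln(0.001) / ln(0.66967) = -6.9078 / -0.4010 ≈ 17.228
Smallest integer k satisfying the bound: 18

18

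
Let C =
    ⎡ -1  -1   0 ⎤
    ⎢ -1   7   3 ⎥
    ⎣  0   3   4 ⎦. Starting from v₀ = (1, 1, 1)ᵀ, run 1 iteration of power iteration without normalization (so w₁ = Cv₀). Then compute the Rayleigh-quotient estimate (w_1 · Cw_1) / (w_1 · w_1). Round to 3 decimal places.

w1 = Cv₀ = (-2, 9, 7)
Cw1 = (-7, 86, 55)
w1·Cw1 = (-2)·(-7) + 9·86 + 7·55 = 1173; w1·w1 = (-2)·(-2) + 9·9 + 7·7 = 134
λ ≈ 1173/134 = 8.754

8.754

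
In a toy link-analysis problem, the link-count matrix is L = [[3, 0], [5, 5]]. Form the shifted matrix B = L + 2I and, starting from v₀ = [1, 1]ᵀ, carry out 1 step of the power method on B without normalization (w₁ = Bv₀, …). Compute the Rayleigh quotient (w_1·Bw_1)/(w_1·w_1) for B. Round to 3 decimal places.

μ ≈ 8.479

B = L + 2I has rows (5, 0); (5, 7)
w1 = Bv₀ = (5·1 + 0·1; 5·1 + 7·1) = (5, 12)
Bw1 = (25, 109)
w1·Bw1 = 1433; w1·w1 = 169; μ ≈ 1433/169 = 8.479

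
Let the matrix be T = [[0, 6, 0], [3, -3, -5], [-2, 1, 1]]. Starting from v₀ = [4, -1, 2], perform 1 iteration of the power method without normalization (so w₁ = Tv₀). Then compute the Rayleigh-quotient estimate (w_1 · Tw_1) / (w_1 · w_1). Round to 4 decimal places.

w1 = Tv₀ = (-6, 5, -7)
Tw1 = (30, 2, 10)
w1·Tw1 = (-6)·30 + 5·2 + (-7)·10 = -240; w1·w1 = (-6)·(-6) + 5·5 + (-7)·(-7) = 110
λ ≈ -240/110 = -2.1818

-2.1818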